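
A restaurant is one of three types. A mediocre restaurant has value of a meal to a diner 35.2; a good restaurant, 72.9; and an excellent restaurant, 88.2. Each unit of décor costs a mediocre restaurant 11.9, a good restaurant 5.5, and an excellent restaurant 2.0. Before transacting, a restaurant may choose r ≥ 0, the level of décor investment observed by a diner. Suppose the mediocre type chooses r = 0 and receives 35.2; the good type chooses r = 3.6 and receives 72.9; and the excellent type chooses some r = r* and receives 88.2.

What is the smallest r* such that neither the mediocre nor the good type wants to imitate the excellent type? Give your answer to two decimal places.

6.38

Good type (on-path payoff 72.9 − 5.5×3.6 = 53.1) won't mimic when 53.1 ≥ 88.2 − 5.5·r*, i.e. r* ≥ 6.38.
Mediocre type (on-path payoff 35.2) won't mimic when 35.2 ≥ 88.2 − 11.9·r*, i.e. r* ≥ 4.45.
Both must hold, so r* = max(4.45, 6.38) = 6.38. The good type's constraint binds.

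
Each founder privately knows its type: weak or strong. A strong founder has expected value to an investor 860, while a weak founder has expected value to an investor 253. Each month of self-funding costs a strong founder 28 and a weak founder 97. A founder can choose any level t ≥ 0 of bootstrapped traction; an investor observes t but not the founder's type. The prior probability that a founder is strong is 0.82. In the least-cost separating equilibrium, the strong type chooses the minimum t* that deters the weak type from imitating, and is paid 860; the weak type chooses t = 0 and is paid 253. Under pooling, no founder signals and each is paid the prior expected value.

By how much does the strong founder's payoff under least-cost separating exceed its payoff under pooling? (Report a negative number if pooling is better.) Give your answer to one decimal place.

Least-cost separating signal: t* solves 253 = 860 − 97·t*, so t* = (860 − 253)/97 ≈ 6.2577.
Strong type's separating payoff: 860 − 28 × t* = 860 − 28 × (860 − 253)/97 = 860 − 16996/97 ≈ 684.784.
Pooling payoff: 0.82 × 860 + 0.18 × 253 = 750.74.
Difference: 684.784 − 750.74 = -65.956, i.e. -66.0 to one decimal place.
The strong type would prefer the pooling outcome.

-66.0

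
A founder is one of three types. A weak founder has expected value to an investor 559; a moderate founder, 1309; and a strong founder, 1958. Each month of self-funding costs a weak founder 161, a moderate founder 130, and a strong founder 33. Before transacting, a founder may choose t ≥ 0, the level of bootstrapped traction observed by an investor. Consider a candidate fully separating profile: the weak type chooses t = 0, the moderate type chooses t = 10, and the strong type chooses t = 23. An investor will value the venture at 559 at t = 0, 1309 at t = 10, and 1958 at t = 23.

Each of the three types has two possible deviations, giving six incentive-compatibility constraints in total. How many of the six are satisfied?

Moderate (own payoff 1309 − 130×10 = 9): to t=0 gives 559 → profitable ✗; to t=23 gives 1958 − 130×23 = -1032 → no gain ✓.
Strong (own payoff 1958 − 33×23 = 1199): to t=0 gives 559 → no gain ✓; to t=10 gives 1309 − 33×10 = 979 → no gain ✓.
Weak (own payoff 559): to t=10 gives 1309 − 161×10 = -301 → no gain ✓; to t=23 gives 1958 − 161×23 = -1745 → no gain ✓.
5 of the 6 constraints hold; not an equilibrium.

5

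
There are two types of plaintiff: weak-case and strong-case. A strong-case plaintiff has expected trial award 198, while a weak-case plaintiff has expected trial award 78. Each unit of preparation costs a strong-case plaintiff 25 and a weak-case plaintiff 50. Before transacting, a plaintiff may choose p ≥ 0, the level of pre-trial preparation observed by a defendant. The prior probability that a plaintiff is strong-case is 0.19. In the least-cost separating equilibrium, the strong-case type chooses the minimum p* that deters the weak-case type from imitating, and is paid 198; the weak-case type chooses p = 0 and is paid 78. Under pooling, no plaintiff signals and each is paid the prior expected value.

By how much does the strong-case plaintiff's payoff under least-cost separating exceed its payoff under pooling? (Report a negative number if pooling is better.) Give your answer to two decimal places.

37.20

Least-cost separating signal: p* solves 78 = 198 − 50·p*, so p* = (198 − 78)/50 = 2.4.
Strong-case type's separating payoff: 198 − 25 × p* = 198 − 25 × (198 − 78)/50 = 198 − 3000/50 = 138.
Pooling payoff: 0.19 × 198 + 0.81 × 78 = 100.8.
Difference: 138 − 100.8 = 37.20.
The strong-case type prefers to separate.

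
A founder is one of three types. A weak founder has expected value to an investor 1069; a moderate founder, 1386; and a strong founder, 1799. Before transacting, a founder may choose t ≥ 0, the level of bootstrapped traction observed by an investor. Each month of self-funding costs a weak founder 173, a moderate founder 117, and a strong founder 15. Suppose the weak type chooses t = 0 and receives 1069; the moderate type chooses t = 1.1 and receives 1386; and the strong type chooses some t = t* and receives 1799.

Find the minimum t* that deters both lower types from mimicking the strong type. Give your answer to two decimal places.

4.63

Weak type (on-path payoff 1069) won't mimic when 1069 ≥ 1799 − 173·t*, i.e. t* ≥ 4.22.
Moderate type (on-path payoff 1386 − 117×1.1 = 1257.3) won't mimic when 1257.3 ≥ 1799 − 117·t*, i.e. t* ≥ 4.63.
Both must hold, so t* = max(4.22, 4.63) = 4.63. The moderate type's constraint binds.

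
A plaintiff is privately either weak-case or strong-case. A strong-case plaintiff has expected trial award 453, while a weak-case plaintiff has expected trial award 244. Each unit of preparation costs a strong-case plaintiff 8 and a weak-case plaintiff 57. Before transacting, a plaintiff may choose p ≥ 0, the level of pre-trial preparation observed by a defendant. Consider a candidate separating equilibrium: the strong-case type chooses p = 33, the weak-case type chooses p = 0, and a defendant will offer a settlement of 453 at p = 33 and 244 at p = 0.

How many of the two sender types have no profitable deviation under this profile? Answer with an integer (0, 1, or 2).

1

Weak-case type: stay at 0 → 244; mimic → 453 − 57 × 33 = -1428. IC holds (244 ≥ -1428).
Strong-case type: signal → 453 − 8 × 33 = 189; deviate to 0 → 244. IC fails (189 < 244).
1 of 2 constraints hold, so this profile is not an equilibrium.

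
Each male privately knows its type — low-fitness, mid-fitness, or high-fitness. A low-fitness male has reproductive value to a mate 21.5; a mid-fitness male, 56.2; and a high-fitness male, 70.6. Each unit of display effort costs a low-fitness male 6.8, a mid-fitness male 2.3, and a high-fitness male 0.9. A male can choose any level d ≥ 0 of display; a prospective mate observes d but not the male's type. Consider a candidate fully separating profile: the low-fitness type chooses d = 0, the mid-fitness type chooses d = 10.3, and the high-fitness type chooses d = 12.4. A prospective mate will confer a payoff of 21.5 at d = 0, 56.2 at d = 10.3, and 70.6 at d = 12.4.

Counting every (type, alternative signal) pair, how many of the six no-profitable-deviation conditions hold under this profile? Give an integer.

5

High-fitness (own payoff 70.6 − 0.9×12.4 = 59.44): to d=0 gives 21.5 → no gain ✓; to d=10.3 gives 56.2 − 0.9×10.3 = 46.93 → no gain ✓.
Mid-fitness (own payoff 56.2 − 2.3×10.3 = 32.51): to d=0 gives 21.5 → no gain ✓; to d=12.4 gives 70.6 − 2.3×12.4 = 42.08 → profitable ✗.
Low-fitness (own payoff 21.5): to d=10.3 gives 56.2 − 6.8×10.3 = -13.84 → no gain ✓; to d=12.4 gives 70.6 − 6.8×12.4 = -13.72 → no gain ✓.
5 of the 6 constraints hold; not an equilibrium.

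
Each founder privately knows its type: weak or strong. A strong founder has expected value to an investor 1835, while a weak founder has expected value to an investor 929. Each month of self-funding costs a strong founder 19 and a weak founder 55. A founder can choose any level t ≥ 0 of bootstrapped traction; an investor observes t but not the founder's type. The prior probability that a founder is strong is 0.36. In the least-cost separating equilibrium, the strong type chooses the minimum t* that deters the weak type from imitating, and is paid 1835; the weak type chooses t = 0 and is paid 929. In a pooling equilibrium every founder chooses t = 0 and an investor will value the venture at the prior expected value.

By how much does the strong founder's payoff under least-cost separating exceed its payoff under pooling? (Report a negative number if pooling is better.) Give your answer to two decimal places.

266.86

Least-cost separating signal: t* solves 929 = 1835 − 55·t*, so t* = (1835 − 929)/55 ≈ 16.4727.
Strong type's separating payoff: 1835 − 19 × t* = 1835 − 19 × (1835 − 929)/55 = 1835 − 17214/55 ≈ 1522.0182.
Pooling payoff: 0.36 × 1835 + 0.64 × 929 = 1255.16.
Difference: 1522.0182 − 1255.16 = 266.8582, i.e. 266.86 to two decimal places.
The strong type prefers to separate.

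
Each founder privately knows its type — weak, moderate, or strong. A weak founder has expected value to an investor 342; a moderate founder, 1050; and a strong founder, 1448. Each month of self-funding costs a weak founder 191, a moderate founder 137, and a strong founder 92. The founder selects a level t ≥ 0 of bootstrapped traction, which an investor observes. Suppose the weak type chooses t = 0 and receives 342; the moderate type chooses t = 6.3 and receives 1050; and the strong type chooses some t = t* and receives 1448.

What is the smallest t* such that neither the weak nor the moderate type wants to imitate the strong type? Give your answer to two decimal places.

Weak type (on-path payoff 342) won't mimic when 342 ≥ 1448 − 191·t*, i.e. t* ≥ 5.79.
Moderate type (on-path payoff 1050 − 137×6.3 = 186.9) won't mimic when 186.9 ≥ 1448 − 137·t*, i.e. t* ≥ 9.21.
Both must hold, so t* = max(5.79, 9.21) = 9.21. The moderate type's constraint binds.

9.21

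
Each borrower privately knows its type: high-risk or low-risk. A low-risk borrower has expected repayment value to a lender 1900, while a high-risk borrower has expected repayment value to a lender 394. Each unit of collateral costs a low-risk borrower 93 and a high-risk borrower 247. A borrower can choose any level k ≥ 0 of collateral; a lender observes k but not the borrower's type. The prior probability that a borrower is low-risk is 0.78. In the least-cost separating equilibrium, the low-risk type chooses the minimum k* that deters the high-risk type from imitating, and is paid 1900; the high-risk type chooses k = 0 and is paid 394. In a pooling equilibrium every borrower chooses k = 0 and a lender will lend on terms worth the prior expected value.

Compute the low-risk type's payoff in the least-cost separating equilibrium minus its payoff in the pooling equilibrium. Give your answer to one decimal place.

Least-cost separating signal: k* solves 394 = 1900 − 247·k*, so k* = (1900 − 394)/247 ≈ 6.0972.
Low-risk type's separating payoff: 1900 − 93 × k* = 1900 − 93 × (1900 − 394)/247 = 1900 − 140058/247 ≈ 1332.964.
Pooling payoff: 0.78 × 1900 + 0.22 × 394 = 1568.68.
Difference: 1332.964 − 1568.68 = -235.716, i.e. -235.7 to one decimal place.
The low-risk type would prefer the pooling outcome.

-235.7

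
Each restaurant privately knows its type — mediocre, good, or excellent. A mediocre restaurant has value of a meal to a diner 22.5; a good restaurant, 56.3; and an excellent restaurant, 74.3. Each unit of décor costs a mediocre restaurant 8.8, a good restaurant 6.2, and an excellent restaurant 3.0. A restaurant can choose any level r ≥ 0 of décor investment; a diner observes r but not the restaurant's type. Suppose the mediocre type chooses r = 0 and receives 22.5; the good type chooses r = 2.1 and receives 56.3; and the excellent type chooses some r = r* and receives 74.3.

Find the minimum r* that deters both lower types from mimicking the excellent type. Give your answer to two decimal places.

Good type (on-path payoff 56.3 − 6.2×2.1 = 43.28) won't mimic when 43.28 ≥ 74.3 − 6.2·r*, i.e. r* ≥ 5.00.
Mediocre type (on-path payoff 22.5) won't mimic when 22.5 ≥ 74.3 − 8.8·r*, i.e. r* ≥ 5.89.
Both must hold, so r* = max(5.89, 5.00) = 5.89. The mediocre type's constraint binds.

5.89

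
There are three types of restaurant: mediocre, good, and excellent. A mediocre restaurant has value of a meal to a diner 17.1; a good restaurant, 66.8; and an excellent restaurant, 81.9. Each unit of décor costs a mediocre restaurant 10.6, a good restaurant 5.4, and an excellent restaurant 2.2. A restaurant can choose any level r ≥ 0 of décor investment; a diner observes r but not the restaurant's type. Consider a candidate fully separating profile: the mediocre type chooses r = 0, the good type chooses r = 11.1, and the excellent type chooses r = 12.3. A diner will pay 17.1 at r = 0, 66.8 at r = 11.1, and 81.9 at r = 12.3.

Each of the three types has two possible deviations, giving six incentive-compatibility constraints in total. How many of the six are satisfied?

Excellent (own payoff 81.9 − 2.2×12.3 = 54.84): to r=0 gives 17.1 → no gain ✓; to r=11.1 gives 66.8 − 2.2×11.1 = 42.38 → no gain ✓.
Mediocre (own payoff 17.1): to r=11.1 gives 66.8 − 10.6×11.1 = -50.86 → no gain ✓; to r=12.3 gives 81.9 − 10.6×12.3 = -48.48 → no gain ✓.
Good (own payoff 66.8 − 5.4×11.1 = 6.86): to r=0 gives 17.1 → profitable ✗; to r=12.3 gives 81.9 − 5.4×12.3 = 15.48 → profitable ✗.
4 of the 6 constraints hold; not an equilibrium.

4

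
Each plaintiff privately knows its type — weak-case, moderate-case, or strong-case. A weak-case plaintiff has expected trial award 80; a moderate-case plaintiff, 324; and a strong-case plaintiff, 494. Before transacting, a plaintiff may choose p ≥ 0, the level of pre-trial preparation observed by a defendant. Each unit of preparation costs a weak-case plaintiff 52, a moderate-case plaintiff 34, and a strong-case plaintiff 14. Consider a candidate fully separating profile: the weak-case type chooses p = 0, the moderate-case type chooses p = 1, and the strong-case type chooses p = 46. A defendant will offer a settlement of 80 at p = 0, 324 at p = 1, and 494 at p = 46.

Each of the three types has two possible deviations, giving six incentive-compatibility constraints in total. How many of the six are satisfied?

Moderate-case (own payoff 324 − 34×1 = 290): to p=0 gives 80 → no gain ✓; to p=46 gives 494 − 34×46 = -1070 → no gain ✓.
Strong-case (own payoff 494 − 14×46 = -150): to p=0 gives 80 → profitable ✗; to p=1 gives 324 − 14×1 = 310 → profitable ✗.
Weak-case (own payoff 80): to p=1 gives 324 − 52×1 = 272 → profitable ✗; to p=46 gives 494 − 52×46 = -1898 → no gain ✓.
3 of the 6 constraints hold; not an equilibrium.

3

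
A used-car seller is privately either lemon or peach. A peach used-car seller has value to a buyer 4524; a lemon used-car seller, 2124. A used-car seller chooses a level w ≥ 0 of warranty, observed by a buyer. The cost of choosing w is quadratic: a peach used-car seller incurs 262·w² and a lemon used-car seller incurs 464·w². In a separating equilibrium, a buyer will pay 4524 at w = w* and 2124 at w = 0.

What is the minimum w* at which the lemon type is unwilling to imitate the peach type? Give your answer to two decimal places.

2.27

The lemon type at w = 0 receives 2124; imitating at w* yields 4524 − 464·w*².
Indifference: 2124 = 4524 − 464·w*², so w*² = (4524 − 2124) / 464 ≈ 5.1724.
w* = √5.1724 ≈ 2.27.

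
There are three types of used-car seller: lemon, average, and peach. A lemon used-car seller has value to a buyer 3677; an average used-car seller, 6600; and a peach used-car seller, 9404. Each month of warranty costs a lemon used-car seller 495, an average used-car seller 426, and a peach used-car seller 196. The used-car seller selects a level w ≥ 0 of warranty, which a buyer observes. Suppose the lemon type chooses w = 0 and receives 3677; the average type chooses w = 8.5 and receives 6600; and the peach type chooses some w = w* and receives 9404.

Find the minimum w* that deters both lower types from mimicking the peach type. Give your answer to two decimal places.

15.08

Lemon type (on-path payoff 3677) won't mimic when 3677 ≥ 9404 − 495·w*, i.e. w* ≥ 11.57.
Average type (on-path payoff 6600 − 426×8.5 = 2979) won't mimic when 2979 ≥ 9404 − 426·w*, i.e. w* ≥ 15.08.
Both must hold, so w* = max(11.57, 15.08) = 15.08. The average type's constraint binds.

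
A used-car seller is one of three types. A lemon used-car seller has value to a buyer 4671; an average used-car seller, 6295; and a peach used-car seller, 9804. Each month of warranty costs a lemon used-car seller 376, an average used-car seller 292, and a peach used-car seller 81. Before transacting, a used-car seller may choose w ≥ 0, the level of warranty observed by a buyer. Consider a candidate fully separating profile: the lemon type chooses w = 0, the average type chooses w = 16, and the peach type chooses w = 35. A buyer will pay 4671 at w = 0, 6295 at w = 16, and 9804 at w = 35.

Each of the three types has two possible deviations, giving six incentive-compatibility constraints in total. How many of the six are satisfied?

5

Lemon (own payoff 4671): to w=16 gives 6295 − 376×16 = 279 → no gain ✓; to w=35 gives 9804 − 376×35 = -3356 → no gain ✓.
Average (own payoff 6295 − 292×16 = 1623): to w=0 gives 4671 → profitable ✗; to w=35 gives 9804 − 292×35 = -416 → no gain ✓.
Peach (own payoff 9804 − 81×35 = 6969): to w=0 gives 4671 → no gain ✓; to w=16 gives 6295 − 81×16 = 4999 → no gain ✓.
5 of the 6 constraints hold; not an equilibrium.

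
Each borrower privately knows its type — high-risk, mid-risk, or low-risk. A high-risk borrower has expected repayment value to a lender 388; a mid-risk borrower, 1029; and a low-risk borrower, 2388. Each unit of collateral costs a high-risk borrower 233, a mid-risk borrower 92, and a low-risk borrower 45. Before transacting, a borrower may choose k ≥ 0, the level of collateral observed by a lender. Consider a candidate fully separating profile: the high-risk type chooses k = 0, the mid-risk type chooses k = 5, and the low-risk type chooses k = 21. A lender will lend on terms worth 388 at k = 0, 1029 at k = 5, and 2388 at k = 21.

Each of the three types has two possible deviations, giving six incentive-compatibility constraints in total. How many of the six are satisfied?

High-risk (own payoff 388): to k=5 gives 1029 − 233×5 = -136 → no gain ✓; to k=21 gives 2388 − 233×21 = -2505 → no gain ✓.
Low-risk (own payoff 2388 − 45×21 = 1443): to k=0 gives 388 → no gain ✓; to k=5 gives 1029 − 45×5 = 804 → no gain ✓.
Mid-risk (own payoff 1029 − 92×5 = 569): to k=0 gives 388 → no gain ✓; to k=21 gives 2388 − 92×21 = 456 → no gain ✓.
6 of the 6 constraints hold; this profile is a separating equilibrium.

6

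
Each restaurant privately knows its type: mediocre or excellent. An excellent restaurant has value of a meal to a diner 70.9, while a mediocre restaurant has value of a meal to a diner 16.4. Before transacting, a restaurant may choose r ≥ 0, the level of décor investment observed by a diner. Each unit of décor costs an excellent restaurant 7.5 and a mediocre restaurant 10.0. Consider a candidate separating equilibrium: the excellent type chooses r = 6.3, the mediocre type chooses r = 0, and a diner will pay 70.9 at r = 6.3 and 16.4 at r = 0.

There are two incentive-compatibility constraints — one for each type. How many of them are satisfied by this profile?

2

Excellent type: signal → 70.9 − 7.5 × 6.3 = 23.65; deviate to 0 → 16.4. IC holds (23.65 ≥ 16.4).
Mediocre type: stay at 0 → 16.4; mimic → 70.9 − 10.0 × 6.3 = 7.9. IC holds (16.4 ≥ 7.9).
2 of 2 constraints hold, so this is a separating equilibrium.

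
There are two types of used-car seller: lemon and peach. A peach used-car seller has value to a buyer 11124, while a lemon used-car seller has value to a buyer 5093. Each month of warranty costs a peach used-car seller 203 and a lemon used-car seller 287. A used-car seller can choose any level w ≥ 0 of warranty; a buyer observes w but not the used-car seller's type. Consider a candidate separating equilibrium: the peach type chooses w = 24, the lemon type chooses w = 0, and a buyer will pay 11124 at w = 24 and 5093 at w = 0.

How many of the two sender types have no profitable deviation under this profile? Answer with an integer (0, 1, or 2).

Lemon type: stay at 0 → 5093; mimic → 11124 − 287 × 24 = 4236. IC holds (5093 ≥ 4236).
Peach type: signal → 11124 − 203 × 24 = 6252; deviate to 0 → 5093. IC holds (6252 ≥ 5093).
2 of 2 constraints hold, so this is a separating equilibrium.

2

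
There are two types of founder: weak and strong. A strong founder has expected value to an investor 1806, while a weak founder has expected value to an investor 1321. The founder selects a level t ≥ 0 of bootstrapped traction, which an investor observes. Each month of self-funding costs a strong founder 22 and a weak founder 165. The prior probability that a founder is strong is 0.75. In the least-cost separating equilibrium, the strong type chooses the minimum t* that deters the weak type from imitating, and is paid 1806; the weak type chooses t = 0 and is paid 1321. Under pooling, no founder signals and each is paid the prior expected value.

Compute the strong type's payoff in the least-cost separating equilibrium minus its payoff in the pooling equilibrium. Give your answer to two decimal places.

56.58

Least-cost separating signal: t* solves 1321 = 1806 − 165·t*, so t* = (1806 − 1321)/165 ≈ 2.9394.
Strong type's separating payoff: 1806 − 22 × t* = 1806 − 22 × (1806 − 1321)/165 = 1806 − 10670/165 ≈ 1741.3333.
Pooling payoff: 0.75 × 1806 + 0.25 × 1321 = 1684.75.
Difference: 1741.3333 − 1684.75 = 56.5833, i.e. 56.58 to two decimal places.
The strong type prefers to separate.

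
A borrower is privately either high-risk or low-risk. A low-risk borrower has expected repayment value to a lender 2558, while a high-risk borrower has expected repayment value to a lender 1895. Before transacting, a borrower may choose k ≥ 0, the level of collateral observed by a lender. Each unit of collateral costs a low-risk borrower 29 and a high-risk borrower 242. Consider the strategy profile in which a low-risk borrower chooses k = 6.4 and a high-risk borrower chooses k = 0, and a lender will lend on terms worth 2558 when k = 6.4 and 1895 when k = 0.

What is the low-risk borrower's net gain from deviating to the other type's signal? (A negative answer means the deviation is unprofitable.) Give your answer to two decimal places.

Playing k = 6.4 the low-risk borrower receives 2558 − 29 × 6.4 = 2372.4.
Deviating to k = 0 yields 1895 instead.
Gain from deviating: 1895 − 2372.4 = -477.40.
The gain is negative, so the low-risk type's incentive-compatibility constraint is satisfied.

-477.40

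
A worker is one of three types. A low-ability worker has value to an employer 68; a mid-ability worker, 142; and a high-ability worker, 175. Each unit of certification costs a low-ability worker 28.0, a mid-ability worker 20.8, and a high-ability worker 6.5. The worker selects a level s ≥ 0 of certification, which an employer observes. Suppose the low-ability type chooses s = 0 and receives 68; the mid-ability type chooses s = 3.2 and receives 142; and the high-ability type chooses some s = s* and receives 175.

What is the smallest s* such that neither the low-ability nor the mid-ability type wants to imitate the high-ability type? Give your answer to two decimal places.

4.79

Low-ability type (on-path payoff 68) won't mimic when 68 ≥ 175 − 28.0·s*, i.e. s* ≥ 3.82.
Mid-ability type (on-path payoff 142 − 20.8×3.2 = 75.44) won't mimic when 75.44 ≥ 175 − 20.8·s*, i.e. s* ≥ 4.79.
Both must hold, so s* = max(3.82, 4.79) = 4.79. The mid-ability type's constraint binds.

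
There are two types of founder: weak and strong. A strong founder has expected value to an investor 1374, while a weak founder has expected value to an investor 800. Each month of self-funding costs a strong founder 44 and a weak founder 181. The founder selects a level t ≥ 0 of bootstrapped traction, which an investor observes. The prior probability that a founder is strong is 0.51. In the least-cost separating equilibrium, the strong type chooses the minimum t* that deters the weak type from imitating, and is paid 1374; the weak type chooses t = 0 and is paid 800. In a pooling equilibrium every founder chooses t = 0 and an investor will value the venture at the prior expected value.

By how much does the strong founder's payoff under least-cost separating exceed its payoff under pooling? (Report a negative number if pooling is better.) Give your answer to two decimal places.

Least-cost separating signal: t* solves 800 = 1374 − 181·t*, so t* = (1374 − 800)/181 ≈ 3.1713.
Strong type's separating payoff: 1374 − 44 × t* = 1374 − 44 × (1374 − 800)/181 = 1374 − 25256/181 ≈ 1234.4641.
Pooling payoff: 0.51 × 1374 + 0.49 × 800 = 1092.74.
Difference: 1234.4641 − 1092.74 = 141.7241, i.e. 141.72 to two decimal places.
The strong type prefers to separate.

141.72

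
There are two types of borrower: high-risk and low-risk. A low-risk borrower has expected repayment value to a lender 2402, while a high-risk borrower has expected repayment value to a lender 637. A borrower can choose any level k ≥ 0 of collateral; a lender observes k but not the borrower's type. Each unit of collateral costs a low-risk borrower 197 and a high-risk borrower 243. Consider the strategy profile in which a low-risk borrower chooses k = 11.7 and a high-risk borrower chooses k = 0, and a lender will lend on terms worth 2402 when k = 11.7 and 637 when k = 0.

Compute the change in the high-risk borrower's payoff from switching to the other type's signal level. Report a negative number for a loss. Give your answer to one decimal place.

Playing k = 0 the high-risk borrower receives 637.
Deviating to k = 11.7 brings payment 2402 at cost 243 × 11.7 = 2843.1, netting -441.1.
Gain from deviating: -441.1 − 637 = -1078.1.
The gain is negative, so the high-risk type's incentive-compatibility constraint is satisfied.

-1078.1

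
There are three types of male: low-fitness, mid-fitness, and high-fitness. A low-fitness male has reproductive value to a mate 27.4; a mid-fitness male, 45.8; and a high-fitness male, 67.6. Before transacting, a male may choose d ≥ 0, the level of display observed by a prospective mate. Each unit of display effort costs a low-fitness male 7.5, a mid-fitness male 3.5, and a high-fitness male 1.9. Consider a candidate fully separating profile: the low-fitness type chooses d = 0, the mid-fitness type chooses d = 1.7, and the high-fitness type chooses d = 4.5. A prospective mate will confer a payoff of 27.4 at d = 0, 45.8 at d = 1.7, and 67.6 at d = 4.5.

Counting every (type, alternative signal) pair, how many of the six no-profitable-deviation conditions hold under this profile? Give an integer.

Low-fitness (own payoff 27.4): to d=1.7 gives 45.8 − 7.5×1.7 = 33.05 → profitable ✗; to d=4.5 gives 67.6 − 7.5×4.5 = 33.85 → profitable ✗.
Mid-fitness (own payoff 45.8 − 3.5×1.7 = 39.85): to d=0 gives 27.4 → no gain ✓; to d=4.5 gives 67.6 − 3.5×4.5 = 51.85 → profitable ✗.
High-fitness (own payoff 67.6 − 1.9×4.5 = 59.05): to d=0 gives 27.4 → no gain ✓; to d=1.7 gives 45.8 − 1.9×1.7 = 42.57 → no gain ✓.
3 of the 6 constraints hold; not an equilibrium.

3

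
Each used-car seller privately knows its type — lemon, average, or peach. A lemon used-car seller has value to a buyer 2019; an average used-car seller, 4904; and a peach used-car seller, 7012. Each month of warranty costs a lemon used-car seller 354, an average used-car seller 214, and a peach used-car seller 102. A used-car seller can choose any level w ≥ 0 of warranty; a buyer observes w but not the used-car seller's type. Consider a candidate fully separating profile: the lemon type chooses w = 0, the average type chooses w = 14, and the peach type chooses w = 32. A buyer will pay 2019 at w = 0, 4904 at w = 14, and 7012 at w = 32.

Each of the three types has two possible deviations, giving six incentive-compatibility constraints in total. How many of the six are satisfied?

Peach (own payoff 7012 − 102×32 = 3748): to w=0 gives 2019 → no gain ✓; to w=14 gives 4904 − 102×14 = 3476 → no gain ✓.
Lemon (own payoff 2019): to w=14 gives 4904 − 354×14 = -52 → no gain ✓; to w=32 gives 7012 − 354×32 = -4316 → no gain ✓.
Average (own payoff 4904 − 214×14 = 1908): to w=0 gives 2019 → profitable ✗; to w=32 gives 7012 − 214×32 = 164 → no gain ✓.
5 of the 6 constraints hold; not an equilibrium.

5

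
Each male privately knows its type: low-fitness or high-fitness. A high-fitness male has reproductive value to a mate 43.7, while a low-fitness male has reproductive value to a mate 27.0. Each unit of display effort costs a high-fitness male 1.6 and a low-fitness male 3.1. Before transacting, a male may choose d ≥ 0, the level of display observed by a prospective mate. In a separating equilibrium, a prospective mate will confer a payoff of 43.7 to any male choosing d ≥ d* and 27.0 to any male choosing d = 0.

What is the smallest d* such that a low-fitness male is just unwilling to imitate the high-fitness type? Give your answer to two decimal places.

5.39

A low-fitness male choosing d = 0 receives 27.0.
Imitating at d* instead would pay 43.7 at cost 3.1·d*, netting 43.7 − 3.1·d*.
Indifference: 27.0 = 43.7 − 3.1·d*, so d* = (43.7 − 27.0) / 3.1 ≈ 5.39.
At d* the low-fitness type's incentive constraint just binds; the high-fitness type strictly prefers d* since its per-unit cost is lower.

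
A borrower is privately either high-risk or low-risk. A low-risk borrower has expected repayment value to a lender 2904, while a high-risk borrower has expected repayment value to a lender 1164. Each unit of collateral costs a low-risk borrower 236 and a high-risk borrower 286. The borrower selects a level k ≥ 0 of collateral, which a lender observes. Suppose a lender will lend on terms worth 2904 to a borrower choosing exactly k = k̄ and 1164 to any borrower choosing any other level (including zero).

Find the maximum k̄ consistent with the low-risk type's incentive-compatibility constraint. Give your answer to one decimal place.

7.4

Choosing k̄ yields the low-risk type 2904 − 236·k̄; choosing zero yields 1164.
The low-risk type is indifferent at 2904 − 236·k̄ = 1164, i.e. k̄ = (2904 − 1164) / 236 ≈ 7.4.
For any k̄ above 7.4 the low-risk type would rather pool at zero, so separation collapses.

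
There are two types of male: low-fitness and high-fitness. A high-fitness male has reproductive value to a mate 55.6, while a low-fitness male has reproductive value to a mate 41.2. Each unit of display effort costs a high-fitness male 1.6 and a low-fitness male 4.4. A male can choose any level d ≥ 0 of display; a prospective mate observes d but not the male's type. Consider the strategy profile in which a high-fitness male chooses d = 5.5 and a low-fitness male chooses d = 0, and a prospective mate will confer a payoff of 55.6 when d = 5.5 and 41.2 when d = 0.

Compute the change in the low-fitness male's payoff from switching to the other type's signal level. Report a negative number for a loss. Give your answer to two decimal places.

Playing d = 0 the low-fitness male receives 41.2.
Deviating to d = 5.5 brings payment 55.6 at cost 4.4 × 5.5 = 24.2, netting 31.4.
Gain from deviating: 31.4 − 41.2 = -9.80.
The gain is negative, so the low-fitness type's incentive-compatibility constraint is satisfied.

-9.80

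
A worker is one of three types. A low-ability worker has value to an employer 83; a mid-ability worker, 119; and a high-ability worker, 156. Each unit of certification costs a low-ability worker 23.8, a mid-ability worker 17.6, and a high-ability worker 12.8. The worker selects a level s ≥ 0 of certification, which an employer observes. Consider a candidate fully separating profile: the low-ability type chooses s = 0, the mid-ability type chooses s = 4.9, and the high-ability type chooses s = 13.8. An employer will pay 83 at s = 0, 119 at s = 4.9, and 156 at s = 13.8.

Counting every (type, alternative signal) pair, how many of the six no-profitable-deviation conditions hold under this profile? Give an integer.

3

Mid-ability (own payoff 119 − 17.6×4.9 = 32.76): to s=0 gives 83 → profitable ✗; to s=13.8 gives 156 − 17.6×13.8 = -86.88 → no gain ✓.
High-ability (own payoff 156 − 12.8×13.8 = -20.64): to s=0 gives 83 → profitable ✗; to s=4.9 gives 119 − 12.8×4.9 = 56.28 → profitable ✗.
Low-ability (own payoff 83): to s=4.9 gives 119 − 23.8×4.9 = 2.38 → no gain ✓; to s=13.8 gives 156 − 23.8×13.8 = -172.44 → no gain ✓.
3 of the 6 constraints hold; not an equilibrium.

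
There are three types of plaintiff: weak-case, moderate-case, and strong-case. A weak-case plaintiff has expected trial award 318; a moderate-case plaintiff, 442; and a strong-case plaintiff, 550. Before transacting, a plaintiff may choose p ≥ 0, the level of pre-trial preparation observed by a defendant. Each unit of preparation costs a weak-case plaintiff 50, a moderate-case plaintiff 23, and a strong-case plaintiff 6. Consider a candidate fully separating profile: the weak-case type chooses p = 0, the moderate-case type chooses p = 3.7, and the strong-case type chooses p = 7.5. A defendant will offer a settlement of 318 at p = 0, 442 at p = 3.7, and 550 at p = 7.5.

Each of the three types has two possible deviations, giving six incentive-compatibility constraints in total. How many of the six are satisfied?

5

Strong-case (own payoff 550 − 6×7.5 = 505): to p=0 gives 318 → no gain ✓; to p=3.7 gives 442 − 6×3.7 = 419.8 → no gain ✓.
Weak-case (own payoff 318): to p=3.7 gives 442 − 50×3.7 = 257 → no gain ✓; to p=7.5 gives 550 − 50×7.5 = 175 → no gain ✓.
Moderate-case (own payoff 442 − 23×3.7 = 356.9): to p=0 gives 318 → no gain ✓; to p=7.5 gives 550 − 23×7.5 = 377.5 → profitable ✗.
5 of the 6 constraints hold; not an equilibrium.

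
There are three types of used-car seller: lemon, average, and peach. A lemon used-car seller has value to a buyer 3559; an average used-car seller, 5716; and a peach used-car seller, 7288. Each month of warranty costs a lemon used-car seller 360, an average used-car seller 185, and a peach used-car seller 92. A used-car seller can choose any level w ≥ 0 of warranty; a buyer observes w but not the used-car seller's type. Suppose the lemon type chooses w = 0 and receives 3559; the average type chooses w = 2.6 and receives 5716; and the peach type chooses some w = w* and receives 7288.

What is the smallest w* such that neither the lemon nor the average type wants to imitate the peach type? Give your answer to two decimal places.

Lemon type (on-path payoff 3559) won't mimic when 3559 ≥ 7288 − 360·w*, i.e. w* ≥ 10.36.
Average type (on-path payoff 5716 − 185×2.6 = 5235) won't mimic when 5235 ≥ 7288 − 185·w*, i.e. w* ≥ 11.10.
Both must hold, so w* = max(10.36, 11.10) = 11.10. The average type's constraint binds.

11.10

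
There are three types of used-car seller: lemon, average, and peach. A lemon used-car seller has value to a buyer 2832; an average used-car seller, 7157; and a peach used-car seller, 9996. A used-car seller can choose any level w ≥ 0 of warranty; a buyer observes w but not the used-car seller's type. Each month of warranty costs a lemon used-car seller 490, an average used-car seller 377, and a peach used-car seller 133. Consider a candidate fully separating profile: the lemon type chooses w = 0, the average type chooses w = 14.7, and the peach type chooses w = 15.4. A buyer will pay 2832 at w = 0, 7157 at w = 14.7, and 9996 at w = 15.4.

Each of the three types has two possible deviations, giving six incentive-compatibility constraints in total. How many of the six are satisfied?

4

Average (own payoff 7157 − 377×14.7 = 1615.1): to w=0 gives 2832 → profitable ✗; to w=15.4 gives 9996 − 377×15.4 = 4190.2 → profitable ✗.
Peach (own payoff 9996 − 133×15.4 = 7947.8): to w=0 gives 2832 → no gain ✓; to w=14.7 gives 7157 − 133×14.7 = 5201.9 → no gain ✓.
Lemon (own payoff 2832): to w=14.7 gives 7157 − 490×14.7 = -46 → no gain ✓; to w=15.4 gives 9996 − 490×15.4 = 2450 → no gain ✓.
4 of the 6 constraints hold; not an equilibrium.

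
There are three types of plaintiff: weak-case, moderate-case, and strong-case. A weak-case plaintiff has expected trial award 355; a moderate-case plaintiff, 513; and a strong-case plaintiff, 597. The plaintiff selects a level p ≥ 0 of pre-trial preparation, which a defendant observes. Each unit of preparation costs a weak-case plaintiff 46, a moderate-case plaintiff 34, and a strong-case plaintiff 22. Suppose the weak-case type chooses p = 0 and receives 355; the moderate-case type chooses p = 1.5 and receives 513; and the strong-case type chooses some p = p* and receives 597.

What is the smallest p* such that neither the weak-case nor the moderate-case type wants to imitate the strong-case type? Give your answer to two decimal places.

Moderate-case type (on-path payoff 513 − 34×1.5 = 462) won't mimic when 462 ≥ 597 − 34·p*, i.e. p* ≥ 3.97.
Weak-case type (on-path payoff 355) won't mimic when 355 ≥ 597 − 46·p*, i.e. p* ≥ 5.26.
Both must hold, so p* = max(5.26, 3.97) = 5.26. The weak-case type's constraint binds.

5.26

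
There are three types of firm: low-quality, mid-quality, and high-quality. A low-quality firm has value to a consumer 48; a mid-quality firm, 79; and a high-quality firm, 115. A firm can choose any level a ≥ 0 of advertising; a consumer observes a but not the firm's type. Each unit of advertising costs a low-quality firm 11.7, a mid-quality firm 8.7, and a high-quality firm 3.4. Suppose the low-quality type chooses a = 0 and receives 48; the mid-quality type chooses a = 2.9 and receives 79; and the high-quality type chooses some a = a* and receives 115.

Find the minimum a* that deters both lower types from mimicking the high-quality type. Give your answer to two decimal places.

Mid-quality type (on-path payoff 79 − 8.7×2.9 = 53.77) won't mimic when 53.77 ≥ 115 − 8.7·a*, i.e. a* ≥ 7.04.
Low-quality type (on-path payoff 48) won't mimic when 48 ≥ 115 − 11.7·a*, i.e. a* ≥ 5.73.
Both must hold, so a* = max(5.73, 7.04) = 7.04. The mid-quality type's constraint binds.

7.04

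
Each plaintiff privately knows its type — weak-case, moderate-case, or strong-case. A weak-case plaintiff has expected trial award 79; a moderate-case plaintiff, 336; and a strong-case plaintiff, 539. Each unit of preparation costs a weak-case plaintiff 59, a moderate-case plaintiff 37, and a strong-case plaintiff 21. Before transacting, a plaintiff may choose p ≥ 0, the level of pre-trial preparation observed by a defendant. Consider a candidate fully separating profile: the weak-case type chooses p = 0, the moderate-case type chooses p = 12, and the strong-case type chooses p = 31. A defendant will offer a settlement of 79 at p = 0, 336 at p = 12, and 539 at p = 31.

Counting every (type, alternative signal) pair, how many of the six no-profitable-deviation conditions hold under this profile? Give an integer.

3

Moderate-case (own payoff 336 − 37×12 = -108): to p=0 gives 79 → profitable ✗; to p=31 gives 539 − 37×31 = -608 → no gain ✓.
Weak-case (own payoff 79): to p=12 gives 336 − 59×12 = -372 → no gain ✓; to p=31 gives 539 − 59×31 = -1290 → no gain ✓.
Strong-case (own payoff 539 − 21×31 = -112): to p=0 gives 79 → profitable ✗; to p=12 gives 336 − 21×12 = 84 → profitable ✗.
3 of the 6 constraints hold; not an equilibrium.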